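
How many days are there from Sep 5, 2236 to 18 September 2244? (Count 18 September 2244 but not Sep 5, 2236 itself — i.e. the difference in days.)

2935

Sep 5, 2236 → Sep 5, 2237: 365 days.
Sep 5, 2237 → Sep 5, 2238: 365 days.
Sep 5, 2238 → Sep 5, 2239: 365 days.
Sep 5, 2239 → Sep 5, 2240: 366 days (Feb 29, 2240 is in that span).
Sep 5, 2240 → Sep 5, 2241: 365 days.
Sep 5, 2241 → Sep 5, 2242: 365 days.
Sep 5, 2242 → Sep 5, 2243: 365 days.
Sep 5, 2243 → Oct 5, 2243: 30 days (September has 30).
Oct 5, 2243 → Nov 5, 2243: 31 days (October has 31).
Nov 5, 2243 → Dec 5, 2243: 30 days (November has 30).
Dec 5, 2243 → Jan 5, 2244: 31 days (December has 31).
Jan 5, 2244 → Feb 5, 2244: 31 days (January has 31).
Feb 5, 2244 → Mar 5, 2244: 29 days (February has 29).
Mar 5, 2244 → Apr 5, 2244: 31 days (March has 31).
Apr 5, 2244 → May 5, 2244: 30 days (April has 30).
May 5, 2244 → Jun 5, 2244: 31 days (May has 31).
Jun 5, 2244 → Jul 5, 2244: 30 days (June has 30).
Jul 5, 2244 → Aug 5, 2244: 31 days (July has 31).
Aug 5, 2244 → Sep 5, 2244: 31 days (August has 31).
Sep 5, 2244 → Sep 18, 2244: 13 days.
Total: 2935 days.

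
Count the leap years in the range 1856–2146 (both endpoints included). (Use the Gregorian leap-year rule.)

Multiples of 4 in [1856,2146]: 73.
Of those, multiples of 100: 3 (not leap unless ÷400).
Multiples of 400: 1.
Leap years = 73 − 3 + 1 = 71.

71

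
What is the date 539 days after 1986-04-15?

+365 (one year) → Apr 15, 1987 (174 left).
Apr has 30 days: +16 → May 1, 1987 (158 left).
May has 31 days: +31 → Jun 1, 1987 (127 left).
Jun has 30 days: +30 → Jul 1, 1987 (97 left).
Jul has 31 days: +31 → Aug 1, 1987 (66 left).
Aug has 31 days: +31 → Sep 1, 1987 (35 left).
Sep has 30 days: +30 → Oct 1, 1987 (5 left).
+5 → Oct 6, 1987.

October 6, 1987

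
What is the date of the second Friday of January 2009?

January 9, 2009

January 1, 2009 is a Thursday.
The first Friday is therefore January 2 (1 days later).
The second Friday is 2 + 1×7 = January 9.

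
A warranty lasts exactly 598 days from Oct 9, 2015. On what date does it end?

+366 (one year; includes Feb 29, 2016) → Oct 9, 2016 (232 left).
Oct has 31 days: +23 → Nov 1, 2016 (209 left).
Nov has 30 days: +30 → Dec 1, 2016 (179 left).
Dec has 31 days: +31 → Jan 1, 2017 (148 left).
Jan has 31 days: +31 → Feb 1, 2017 (117 left).
Feb has 28 days: +28 → Mar 1, 2017 (89 left).
Mar has 31 days: +31 → Apr 1, 2017 (58 left).
Apr has 30 days: +30 → May 1, 2017 (28 left).
+28 → May 29, 2017.

May 29, 2017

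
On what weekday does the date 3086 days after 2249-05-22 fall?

Monday

May 22, 2249 is a Tuesday.
3086 mod 7 = 6, so 3086 days after a Tuesday is Tuesday + 6 = Monday.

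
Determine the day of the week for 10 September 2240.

Doomsday rule: the anchor day for the 2200s is Friday. For year 40: 40÷12 = 3 r 4, and 4÷4 = 1, so 3+4+1 = 8.
Friday + 8 ≡ Saturday — that's 2240's doomsday.
In September the doomsday date is Sep 5.
Sep 10 is 5 days after Sep 5; 5 mod 7 = 5, so Saturday + 5 = Thursday.

Thursday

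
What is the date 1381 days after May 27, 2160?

+365 (one year) → May 27, 2161 (1016 left).
+365 (one year) → May 27, 2162 (651 left).
+365 (one year) → May 27, 2163 (286 left).
May has 31 days: +5 → Jun 1, 2163 (281 left).
Jun has 30 days: +30 → Jul 1, 2163 (251 left).
Jul has 31 days: +31 → Aug 1, 2163 (220 left).
Aug has 31 days: +31 → Sep 1, 2163 (189 left).
Sep has 30 days: +30 → Oct 1, 2163 (159 left).
Oct has 31 days: +31 → Nov 1, 2163 (128 left).
Nov has 30 days: +30 → Dec 1, 2163 (98 left).
Dec has 31 days: +31 → Jan 1, 2164 (67 left).
Jan has 31 days: +31 → Feb 1, 2164 (36 left).
Feb has 29 days: +29 → Mar 1, 2164 (7 left).
+7 → Mar 8, 2164.

March 8, 2164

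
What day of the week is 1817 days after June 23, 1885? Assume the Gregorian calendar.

Saturday

First find the weekday of Jun 23, 1885. Doomsday rule: the anchor day for the 1800s is Friday. For year 85: 85÷12 = 7 r 1, and 1÷4 = 0, so 7+1+0 = 8.
Friday + 8 ≡ Saturday — that's 1885's doomsday.
In June the doomsday date is Jun 6.
Jun 23 is 17 days after Jun 6; 17 mod 7 = 3, so Saturday + 3 = Tuesday.
1817 mod 7 = 4, so 1817 days after a Tuesday is Tuesday + 4 = Saturday.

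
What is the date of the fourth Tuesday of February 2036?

February 26, 2036

February 1, 2036 is a Friday.
The first Tuesday is therefore February 5 (4 days later).
The fourth Tuesday is 5 + 3×7 = February 26.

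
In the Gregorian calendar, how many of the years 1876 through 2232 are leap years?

87

Multiples of 4 in [1876,2232]: 90.
Of those, multiples of 100: 4 (not leap unless ÷400).
Multiples of 400: 1.
Leap years = 90 − 4 + 1 = 87.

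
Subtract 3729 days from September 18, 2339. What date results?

July 3, 2329

−365 (one year) → Sep 18, 2338 (3364 left).
−365 (one year) → Sep 18, 2337 (2999 left).
−365 (one year) → Sep 18, 2336 (2634 left).
−366 (one year; includes Feb 29, 2336) → Sep 18, 2335 (2268 left).
−365 (one year) → Sep 18, 2334 (1903 left).
−365 (one year) → Sep 18, 2333 (1538 left).
−365 (one year) → Sep 18, 2332 (1173 left).
−366 (one year; includes Feb 29, 2332) → Sep 18, 2331 (807 left).
−365 (one year) → Sep 18, 2330 (442 left).
−365 (one year) → Sep 18, 2329 (77 left).
−18 → Aug 31, 2329 (end of Aug, 31 days; 59 left).
−31 → Jul 31, 2329 (end of Jul, 31 days; 28 left).
−28 → Jul 3, 2329.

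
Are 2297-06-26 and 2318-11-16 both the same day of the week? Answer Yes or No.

From Jun 26, 2297 to Nov 16, 2318 is 7812 days.
7812 mod 7 = 0, so they are the same weekday.
(Jun 26, 2297 is a Saturday; Nov 16, 2318 is a Saturday.)

Yes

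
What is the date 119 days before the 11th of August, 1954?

−11 → Jul 31, 1954 (end of Jul, 31 days; 108 left).
−31 → Jun 30, 1954 (end of Jun, 30 days; 77 left).
−30 → May 31, 1954 (end of May, 31 days; 47 left).
−31 → Apr 30, 1954 (end of Apr, 30 days; 16 left).
−16 → Apr 14, 1954.

April 14, 1954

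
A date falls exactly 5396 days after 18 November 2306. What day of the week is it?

Nov 18, 2306 is a Sunday.
5396 mod 7 = 6, so 5396 days after a Sunday is Sunday + 6 = Saturday.

Saturday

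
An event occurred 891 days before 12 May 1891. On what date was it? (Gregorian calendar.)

December 2, 1888

−365 (one year) → May 12, 1890 (526 left).
−365 (one year) → May 12, 1889 (161 left).
−12 → Apr 30, 1889 (end of Apr, 30 days; 149 left).
−30 → Mar 31, 1889 (end of Mar, 31 days; 119 left).
−31 → Feb 28, 1889 (end of Feb, 28 days; 88 left).
−28 → Jan 31, 1889 (end of Jan, 31 days; 60 left).
−31 → Dec 31, 1888 (end of Dec, 31 days; 29 left).
−29 → Dec 2, 1888.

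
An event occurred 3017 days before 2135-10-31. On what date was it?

July 28, 2127

−365 (one year) → Oct 31, 2134 (2652 left).
−365 (one year) → Oct 31, 2133 (2287 left).
−365 (one year) → Oct 31, 2132 (1922 left).
−366 (one year; includes Feb 29, 2132) → Oct 31, 2131 (1556 left).
−365 (one year) → Oct 31, 2130 (1191 left).
−365 (one year) → Oct 31, 2129 (826 left).
−365 (one year) → Oct 31, 2128 (461 left).
−366 (one year; includes Feb 29, 2128) → Oct 31, 2127 (95 left).
−31 → Sep 30, 2127 (end of Sep, 30 days; 64 left).
−30 → Aug 31, 2127 (end of Aug, 31 days; 34 left).
−31 → Jul 31, 2127 (end of Jul, 31 days; 3 left).
−3 → Jul 28, 2127.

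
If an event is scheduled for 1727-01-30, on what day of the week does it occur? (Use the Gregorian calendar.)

Doomsday rule: the anchor day for the 1700s is Sunday. For year 27: 27÷12 = 2 r 3, and 3÷4 = 0, so 2+3+0 = 5.
Sunday + 5 ≡ Friday — that's 1727's doomsday.
In January the doomsday date is Jan 3 (1727 is not a leap year).
Jan 30 is 27 days after Jan 3; 27 mod 7 = 6, so Friday + 6 = Thursday.

Thursday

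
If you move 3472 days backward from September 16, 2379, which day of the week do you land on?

Sunday

Sep 16, 2379 is a Sunday.
3472 mod 7 = 0, so 3472 days before a Sunday is Sunday − 0 = Sunday.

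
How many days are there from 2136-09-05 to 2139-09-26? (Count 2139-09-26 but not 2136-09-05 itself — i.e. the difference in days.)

1116

Sep 5, 2136 → Sep 5, 2137: 365 days.
Sep 5, 2137 → Sep 5, 2138: 365 days.
Sep 5, 2138 → Oct 5, 2138: 30 days (September has 30).
Oct 5, 2138 → Nov 5, 2138: 31 days (October has 31).
Nov 5, 2138 → Dec 5, 2138: 30 days (November has 30).
Dec 5, 2138 → Jan 5, 2139: 31 days (December has 31).
Jan 5, 2139 → Feb 5, 2139: 31 days (January has 31).
Feb 5, 2139 → Mar 5, 2139: 28 days (February has 28).
Mar 5, 2139 → Apr 5, 2139: 31 days (March has 31).
Apr 5, 2139 → May 5, 2139: 30 days (April has 30).
May 5, 2139 → Jun 5, 2139: 31 days (May has 31).
Jun 5, 2139 → Jul 5, 2139: 30 days (June has 30).
Jul 5, 2139 → Aug 5, 2139: 31 days (July has 31).
Aug 5, 2139 → Sep 5, 2139: 31 days (August has 31).
Sep 5, 2139 → Sep 26, 2139: 21 days.
Total: 1116 days.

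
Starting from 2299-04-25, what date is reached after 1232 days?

September 9, 2302

+365 (one year) → Apr 25, 2300 (867 left).
+365 (one year) → Apr 25, 2301 (502 left).
+365 (one year) → Apr 25, 2302 (137 left).
Apr has 30 days: +6 → May 1, 2302 (131 left).
May has 31 days: +31 → Jun 1, 2302 (100 left).
Jun has 30 days: +30 → Jul 1, 2302 (70 left).
Jul has 31 days: +31 → Aug 1, 2302 (39 left).
Aug has 31 days: +31 → Sep 1, 2302 (8 left).
+8 → Sep 9, 2302.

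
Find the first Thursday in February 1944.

February 1, 1944 is a Tuesday.
The first Thursday is therefore February 3 (2 days later).

February 3, 1944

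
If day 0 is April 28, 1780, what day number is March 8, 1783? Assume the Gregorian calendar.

1044

Apr 28, 1780 → Apr 28, 1781: 365 days.
Apr 28, 1781 → Apr 28, 1782: 365 days.
Apr 28, 1782 → May 28, 1782: 30 days (April has 30).
May 28, 1782 → Jun 28, 1782: 31 days (May has 31).
Jun 28, 1782 → Jul 28, 1782: 30 days (June has 30).
Jul 28, 1782 → Aug 28, 1782: 31 days (July has 31).
Aug 28, 1782 → Sep 28, 1782: 31 days (August has 31).
Sep 28, 1782 → Oct 28, 1782: 30 days (September has 30).
Oct 28, 1782 → Nov 28, 1782: 31 days (October has 31).
Nov 28, 1782 → Dec 28, 1782: 30 days (November has 30).
Dec 28, 1782 → Jan 28, 1783: 31 days (December has 31).
Jan 28, 1783 → Feb 28, 1783: 31 days (January has 31).
Feb 28, 1783 → Mar 8, 1783: 8 days.
Total: 1044 days.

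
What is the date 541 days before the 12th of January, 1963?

July 20, 1961

−365 (one year) → Jan 12, 1962 (176 left).
−12 → Dec 31, 1961 (end of Dec, 31 days; 164 left).
−31 → Nov 30, 1961 (end of Nov, 30 days; 133 left).
−30 → Oct 31, 1961 (end of Oct, 31 days; 103 left).
−31 → Sep 30, 1961 (end of Sep, 30 days; 72 left).
−30 → Aug 31, 1961 (end of Aug, 31 days; 42 left).
−31 → Jul 31, 1961 (end of Jul, 31 days; 11 left).
−11 → Jul 20, 1961.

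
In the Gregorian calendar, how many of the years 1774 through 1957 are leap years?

44

Multiples of 4 in [1774,1957]: 46.
Of those, multiples of 100: 2 (not leap unless ÷400).
Multiples of 400: 0.
Leap years = 46 − 2 + 0 = 44.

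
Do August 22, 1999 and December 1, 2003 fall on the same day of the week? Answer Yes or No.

From Aug 22, 1999 to Dec 1, 2003 is 1562 days.
1562 mod 7 = 1, so they are different weekdays.
(Aug 22, 1999 is a Sunday; Dec 1, 2003 is a Monday.)

No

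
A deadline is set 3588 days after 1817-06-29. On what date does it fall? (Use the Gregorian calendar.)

April 26, 1827

+365 (one year) → Jun 29, 1818 (3223 left).
+365 (one year) → Jun 29, 1819 (2858 left).
+366 (one year; includes Feb 29, 1820) → Jun 29, 1820 (2492 left).
+365 (one year) → Jun 29, 1821 (2127 left).
+365 (one year) → Jun 29, 1822 (1762 left).
+365 (one year) → Jun 29, 1823 (1397 left).
+366 (one year; includes Feb 29, 1824) → Jun 29, 1824 (1031 left).
+365 (one year) → Jun 29, 1825 (666 left).
+365 (one year) → Jun 29, 1826 (301 left).
Jun has 30 days: +2 → Jul 1, 1826 (299 left).
Jul has 31 days: +31 → Aug 1, 1826 (268 left).
Aug has 31 days: +31 → Sep 1, 1826 (237 left).
Sep has 30 days: +30 → Oct 1, 1826 (207 left).
Oct has 31 days: +31 → Nov 1, 1826 (176 left).
Nov has 30 days: +30 → Dec 1, 1826 (146 left).
Dec has 31 days: +31 → Jan 1, 1827 (115 left).
Jan has 31 days: +31 → Feb 1, 1827 (84 left).
Feb has 28 days: +28 → Mar 1, 1827 (56 left).
Mar has 31 days: +31 → Apr 1, 1827 (25 left).
+25 → Apr 26, 1827.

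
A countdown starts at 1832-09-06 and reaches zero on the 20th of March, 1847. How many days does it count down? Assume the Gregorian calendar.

Sep 6, 1832 → Sep 6, 1833: 365 days.
Sep 6, 1833 → Sep 6, 1834: 365 days.
Sep 6, 1834 → Sep 6, 1835: 365 days.
Sep 6, 1835 → Sep 6, 1836: 366 days (Feb 29, 1836 is in that span).
Sep 6, 1836 → Sep 6, 1837: 365 days.
Sep 6, 1837 → Sep 6, 1838: 365 days.
Sep 6, 1838 → Sep 6, 1839: 365 days.
Sep 6, 1839 → Sep 6, 1840: 366 days (Feb 29, 1840 is in that span).
Sep 6, 1840 → Sep 6, 1841: 365 days.
Sep 6, 1841 → Sep 6, 1842: 365 days.
Sep 6, 1842 → Sep 6, 1843: 365 days.
Sep 6, 1843 → Sep 6, 1844: 366 days (Feb 29, 1844 is in that span).
Sep 6, 1844 → Sep 6, 1845: 365 days.
Sep 6, 1845 → Sep 6, 1846: 365 days.
Sep 6, 1846 → Oct 6, 1846: 30 days (September has 30).
Oct 6, 1846 → Nov 6, 1846: 31 days (October has 31).
Nov 6, 1846 → Dec 6, 1846: 30 days (November has 30).
Dec 6, 1846 → Jan 6, 1847: 31 days (December has 31).
Jan 6, 1847 → Feb 6, 1847: 31 days (January has 31).
Feb 6, 1847 → Mar 6, 1847: 28 days (February has 28).
Mar 6, 1847 → Mar 20, 1847: 14 days.
Total: 5308 days.

5308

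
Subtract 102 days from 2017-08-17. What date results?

May 7, 2017

−17 → Jul 31, 2017 (end of Jul, 31 days; 85 left).
−31 → Jun 30, 2017 (end of Jun, 30 days; 54 left).
−30 → May 31, 2017 (end of May, 31 days; 24 left).
−24 → May 7, 2017.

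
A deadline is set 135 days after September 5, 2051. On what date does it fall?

January 18, 2052

Sep has 30 days: +26 → Oct 1, 2051 (109 left).
Oct has 31 days: +31 → Nov 1, 2051 (78 left).
Nov has 30 days: +30 → Dec 1, 2051 (48 left).
Dec has 31 days: +31 → Jan 1, 2052 (17 left).
+17 → Jan 18, 2052.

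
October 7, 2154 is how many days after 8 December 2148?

Dec 8, 2148 → Dec 8, 2149: 365 days.
Dec 8, 2149 → Dec 8, 2150: 365 days.
Dec 8, 2150 → Dec 8, 2151: 365 days.
Dec 8, 2151 → Dec 8, 2152: 366 days (Feb 29, 2152 is in that span).
Dec 8, 2152 → Dec 8, 2153: 365 days.
Dec 8, 2153 → Jan 8, 2154: 31 days (December has 31).
Jan 8, 2154 → Feb 8, 2154: 31 days (January has 31).
Feb 8, 2154 → Mar 8, 2154: 28 days (February has 28).
Mar 8, 2154 → Apr 8, 2154: 31 days (March has 31).
Apr 8, 2154 → May 8, 2154: 30 days (April has 30).
May 8, 2154 → Jun 8, 2154: 31 days (May has 31).
Jun 8, 2154 → Jul 8, 2154: 30 days (June has 30).
Jul 8, 2154 → Aug 8, 2154: 31 days (July has 31).
Aug 8, 2154 → Sep 8, 2154: 31 days (August has 31).
Sep 8, 2154 → Oct 7, 2154: 29 days.
Total: 2129 days.

2129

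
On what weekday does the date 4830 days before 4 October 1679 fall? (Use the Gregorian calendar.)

First find the weekday of Oct 4, 1679. Doomsday rule: the anchor day for the 1600s is Tuesday. For year 79: 79÷12 = 6 r 7, and 7÷4 = 1, so 6+7+1 = 14.
Tuesday + 14 ≡ Tuesday — that's 1679's doomsday.
In October the doomsday date is Oct 10.
Oct 4 is 6 days before Oct 10; 6 mod 7 = 6, so Tuesday − 6 = Wednesday.
4830 mod 7 = 0, so 4830 days before a Wednesday is Wednesday − 0 = Wednesday.

Wednesday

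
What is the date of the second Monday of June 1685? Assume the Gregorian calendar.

June 1, 1685 is a Friday.
The first Monday is therefore June 4 (3 days later).
The second Monday is 4 + 1×7 = June 11.

June 11, 1685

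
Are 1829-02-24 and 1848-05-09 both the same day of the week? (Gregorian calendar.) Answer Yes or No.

From Feb 24, 1829 to May 9, 1848 is 7014 days.
7014 mod 7 = 0, so they are the same weekday.
(Feb 24, 1829 is a Tuesday; May 9, 1848 is a Tuesday.)

Yes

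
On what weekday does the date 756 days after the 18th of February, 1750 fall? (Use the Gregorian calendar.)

First find the weekday of Feb 18, 1750. Doomsday rule: the anchor day for the 1700s is Sunday. For year 50: 50÷12 = 4 r 2, and 2÷4 = 0, so 4+2+0 = 6.
Sunday + 6 ≡ Saturday — that's 1750's doomsday.
In February the doomsday date is Feb 28 (1750 is not a leap year).
Feb 18 is 10 days before Feb 28; 10 mod 7 = 3, so Saturday − 3 = Wednesday.
756 mod 7 = 0, so 756 days after a Wednesday is Wednesday + 0 = Wednesday.

Wednesday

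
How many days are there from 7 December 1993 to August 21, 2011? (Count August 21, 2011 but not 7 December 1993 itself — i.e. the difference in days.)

Dec 7, 1993 → Dec 7, 1994: 365 days.
Dec 7, 1994 → Dec 7, 1995: 365 days.
Dec 7, 1995 → Dec 7, 1996: 366 days (Feb 29, 1996 is in that span).
Dec 7, 1996 → Dec 7, 1997: 365 days.
Dec 7, 1997 → Dec 7, 1998: 365 days.
Dec 7, 1998 → Dec 7, 1999: 365 days.
Dec 7, 1999 → Dec 7, 2000: 366 days (Feb 29, 2000 is in that span).
Dec 7, 2000 → Dec 7, 2001: 365 days.
Dec 7, 2001 → Dec 7, 2002: 365 days.
Dec 7, 2002 → Dec 7, 2003: 365 days.
Dec 7, 2003 → Dec 7, 2004: 366 days (Feb 29, 2004 is in that span).
Dec 7, 2004 → Dec 7, 2005: 365 days.
Dec 7, 2005 → Dec 7, 2006: 365 days.
Dec 7, 2006 → Dec 7, 2007: 365 days.
Dec 7, 2007 → Dec 7, 2008: 366 days (Feb 29, 2008 is in that span).
Dec 7, 2008 → Dec 7, 2009: 365 days.
Dec 7, 2009 → Dec 7, 2010: 365 days.
Dec 7, 2010 → Jan 7, 2011: 31 days (December has 31).
Jan 7, 2011 → Feb 7, 2011: 31 days (January has 31).
Feb 7, 2011 → Mar 7, 2011: 28 days (February has 28).
Mar 7, 2011 → Apr 7, 2011: 31 days (March has 31).
Apr 7, 2011 → May 7, 2011: 30 days (April has 30).
May 7, 2011 → Jun 7, 2011: 31 days (May has 31).
Jun 7, 2011 → Jul 7, 2011: 30 days (June has 30).
Jul 7, 2011 → Aug 7, 2011: 31 days (July has 31).
Aug 7, 2011 → Aug 21, 2011: 14 days.
Total: 6466 days.

6466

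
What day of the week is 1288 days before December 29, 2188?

Monday

Dec 29, 2188 is a Monday.
1288 mod 7 = 0, so 1288 days before a Monday is Monday − 0 = Monday.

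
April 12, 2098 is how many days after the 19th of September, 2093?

1666

Sep 19, 2093 → Sep 19, 2094: 365 days.
Sep 19, 2094 → Sep 19, 2095: 365 days.
Sep 19, 2095 → Sep 19, 2096: 366 days (Feb 29, 2096 is in that span).
Sep 19, 2096 → Sep 19, 2097: 365 days.
Sep 19, 2097 → Oct 19, 2097: 30 days (September has 30).
Oct 19, 2097 → Nov 19, 2097: 31 days (October has 31).
Nov 19, 2097 → Dec 19, 2097: 30 days (November has 30).
Dec 19, 2097 → Jan 19, 2098: 31 days (December has 31).
Jan 19, 2098 → Feb 19, 2098: 31 days (January has 31).
Feb 19, 2098 → Mar 19, 2098: 28 days (February has 28).
Mar 19, 2098 → Apr 12, 2098: 24 days.
Total: 1666 days.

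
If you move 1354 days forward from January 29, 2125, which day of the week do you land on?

Thursday

Jan 29, 2125 is a Monday.
1354 mod 7 = 3, so 1354 days after a Monday is Monday + 3 = Thursday.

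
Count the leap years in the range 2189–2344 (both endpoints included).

37

Multiples of 4 in [2189,2344]: 39.
Of those, multiples of 100: 2 (not leap unless ÷400).
Multiples of 400: 0.
Leap years = 39 − 2 + 0 = 37.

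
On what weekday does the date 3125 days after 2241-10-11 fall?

Thursday

First find the weekday of Oct 11, 2241. Doomsday rule: the anchor day for the 2200s is Friday. For year 41: 41÷12 = 3 r 5, and 5÷4 = 1, so 3+5+1 = 9.
Friday + 9 ≡ Sunday — that's 2241's doomsday.
In October the doomsday date is Oct 10.
Oct 11 is 1 day after Oct 10; 1 mod 7 = 1, so Sunday + 1 = Monday.
3125 mod 7 = 3, so 3125 days after a Monday is Monday + 3 = Thursday.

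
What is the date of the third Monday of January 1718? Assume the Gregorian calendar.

January 1, 1718 is a Saturday.
The first Monday is therefore January 3 (2 days later).
The third Monday is 3 + 2×7 = January 17.

January 17, 1718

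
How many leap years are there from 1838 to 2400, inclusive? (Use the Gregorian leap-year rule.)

137

Multiples of 4 in [1838,2400]: 141.
Of those, multiples of 100: 6 (not leap unless ÷400).
Multiples of 400: 2.
Leap years = 141 − 6 + 2 = 137.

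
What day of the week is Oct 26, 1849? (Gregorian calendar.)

Doomsday rule: the anchor day for the 1800s is Friday. For year 49: 49÷12 = 4 r 1, and 1÷4 = 0, so 4+1+0 = 5.
Friday + 5 ≡ Wednesday — that's 1849's doomsday.
In October the doomsday date is Oct 10.
Oct 26 is 16 days after Oct 10; 16 mod 7 = 2, so Wednesday + 2 = Friday.

Friday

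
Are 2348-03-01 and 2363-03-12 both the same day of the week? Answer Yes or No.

No

From Mar 1, 2348 to Mar 12, 2363 is 5489 days.
5489 mod 7 = 1, so they are different weekdays.
(Mar 1, 2348 is a Monday; Mar 12, 2363 is a Tuesday.)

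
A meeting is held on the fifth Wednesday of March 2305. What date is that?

March 1, 2305 is a Wednesday.
The first Wednesday is therefore March 1 (same day).
The fifth Wednesday is 1 + 4×7 = March 29.

March 29, 2305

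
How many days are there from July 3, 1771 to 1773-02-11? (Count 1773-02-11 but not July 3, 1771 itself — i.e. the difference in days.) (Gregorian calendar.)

Jul 3, 1771 → Jul 3, 1772: 366 days (Feb 29, 1772 is in that span).
Jul 3, 1772 → Aug 3, 1772: 31 days (July has 31).
Aug 3, 1772 → Sep 3, 1772: 31 days (August has 31).
Sep 3, 1772 → Oct 3, 1772: 30 days (September has 30).
Oct 3, 1772 → Nov 3, 1772: 31 days (October has 31).
Nov 3, 1772 → Dec 3, 1772: 30 days (November has 30).
Dec 3, 1772 → Jan 3, 1773: 31 days (December has 31).
Jan 3, 1773 → Feb 3, 1773: 31 days (January has 31).
Feb 3, 1773 → Feb 11, 1773: 8 days.
Total: 589 days.

589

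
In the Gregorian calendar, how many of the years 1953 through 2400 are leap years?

109

Multiples of 4 in [1953,2400]: 112.
Of those, multiples of 100: 5 (not leap unless ÷400).
Multiples of 400: 2.
Leap years = 112 − 5 + 2 = 109.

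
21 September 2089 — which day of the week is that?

Wednesday

January 1, 2089 is a Saturday.
Jan 1, 2089 → Feb 1, 2089: 31 days (January has 31).
Feb 1, 2089 → Mar 1, 2089: 28 days (February has 28).
Mar 1, 2089 → Apr 1, 2089: 31 days (March has 31).
Apr 1, 2089 → May 1, 2089: 30 days (April has 30).
May 1, 2089 → Jun 1, 2089: 31 days (May has 31).
Jun 1, 2089 → Jul 1, 2089: 30 days (June has 30).
Jul 1, 2089 → Aug 1, 2089: 31 days (July has 31).
Aug 1, 2089 → Sep 1, 2089: 31 days (August has 31).
Sep 1, 2089 → Sep 21, 2089: 20 days.
Total: 263 days.
263 mod 7 = 4, so Saturday + 4 = Wednesday.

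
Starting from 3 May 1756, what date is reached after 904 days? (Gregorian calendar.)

October 24, 1758

+365 (one year) → May 3, 1757 (539 left).
+365 (one year) → May 3, 1758 (174 left).
May has 31 days: +29 → Jun 1, 1758 (145 left).
Jun has 30 days: +30 → Jul 1, 1758 (115 left).
Jul has 31 days: +31 → Aug 1, 1758 (84 left).
Aug has 31 days: +31 → Sep 1, 1758 (53 left).
Sep has 30 days: +30 → Oct 1, 1758 (23 left).
+23 → Oct 24, 1758.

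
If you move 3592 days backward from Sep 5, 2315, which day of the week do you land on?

Saturday

Sep 5, 2315 is a Sunday.
3592 mod 7 = 1, so 3592 days before a Sunday is Sunday − 1 = Saturday.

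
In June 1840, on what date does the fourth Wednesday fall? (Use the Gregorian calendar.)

June 24, 1840

June 1, 1840 is a Monday.
The first Wednesday is therefore June 3 (2 days later).
The fourth Wednesday is 3 + 3×7 = June 24.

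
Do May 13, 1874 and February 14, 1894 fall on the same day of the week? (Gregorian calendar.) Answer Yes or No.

From May 13, 1874 to Feb 14, 1894 is 7217 days.
7217 mod 7 = 0, so they are the same weekday.
(May 13, 1874 is a Wednesday; Feb 14, 1894 is a Wednesday.)

Yes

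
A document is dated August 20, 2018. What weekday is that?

Monday

January 1, 2018 is a Monday.
Jan 1, 2018 → Feb 1, 2018: 31 days (January has 31).
Feb 1, 2018 → Mar 1, 2018: 28 days (February has 28).
Mar 1, 2018 → Apr 1, 2018: 31 days (March has 31).
Apr 1, 2018 → May 1, 2018: 30 days (April has 30).
May 1, 2018 → Jun 1, 2018: 31 days (May has 31).
Jun 1, 2018 → Jul 1, 2018: 30 days (June has 30).
Jul 1, 2018 → Aug 1, 2018: 31 days (July has 31).
Aug 1, 2018 → Aug 20, 2018: 19 days.
Total: 231 days.
231 mod 7 = 0, so Monday + 0 = Monday.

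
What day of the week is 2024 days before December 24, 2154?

Monday

Dec 24, 2154 is a Tuesday.
2024 mod 7 = 1, so 2024 days before a Tuesday is Tuesday − 1 = Monday.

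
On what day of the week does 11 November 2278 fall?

Monday

Doomsday rule: the anchor day for the 2200s is Friday. For year 78: 78÷12 = 6 r 6, and 6÷4 = 1, so 6+6+1 = 13.
Friday + 13 ≡ Thursday — that's 2278's doomsday.
In November the doomsday date is Nov 7.
Nov 11 is 4 days after Nov 7; 4 mod 7 = 4, so Thursday + 4 = Monday.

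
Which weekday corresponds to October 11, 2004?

January 1, 2004 is a Thursday.
Jan 1, 2004 → Feb 1, 2004: 31 days (January has 31).
Feb 1, 2004 → Mar 1, 2004: 29 days (February has 29).
Mar 1, 2004 → Apr 1, 2004: 31 days (March has 31).
Apr 1, 2004 → May 1, 2004: 30 days (April has 30).
May 1, 2004 → Jun 1, 2004: 31 days (May has 31).
Jun 1, 2004 → Jul 1, 2004: 30 days (June has 30).
Jul 1, 2004 → Aug 1, 2004: 31 days (July has 31).
Aug 1, 2004 → Sep 1, 2004: 31 days (August has 31).
Sep 1, 2004 → Oct 1, 2004: 30 days (September has 30).
Oct 1, 2004 → Oct 11, 2004: 10 days.
Total: 284 days.
284 mod 7 = 4, so Thursday + 4 = Monday.

Monday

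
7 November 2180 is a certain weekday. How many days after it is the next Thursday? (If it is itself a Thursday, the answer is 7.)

Nov 7, 2180 is a Tuesday.
From Tuesday to the next Thursday is 2 days.

2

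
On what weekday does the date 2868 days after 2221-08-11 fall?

Thursday

Aug 11, 2221 is a Saturday.
2868 mod 7 = 5, so 2868 days after a Saturday is Saturday + 5 = Thursday.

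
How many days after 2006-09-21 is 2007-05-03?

Sep 21, 2006 → Oct 21, 2006: 30 days (September has 30).
Oct 21, 2006 → Nov 21, 2006: 31 days (October has 31).
Nov 21, 2006 → Dec 21, 2006: 30 days (November has 30).
Dec 21, 2006 → Jan 21, 2007: 31 days (December has 31).
Jan 21, 2007 → Feb 21, 2007: 31 days (January has 31).
Feb 21, 2007 → Mar 21, 2007: 28 days (February has 28).
Mar 21, 2007 → Apr 21, 2007: 31 days (March has 31).
Apr 21, 2007 → May 3, 2007: 12 days.
Total: 224 days.

224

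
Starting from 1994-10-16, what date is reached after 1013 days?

July 25, 1997

+365 (one year) → Oct 16, 1995 (648 left).
+366 (one year; includes Feb 29, 1996) → Oct 16, 1996 (282 left).
Oct has 31 days: +16 → Nov 1, 1996 (266 left).
Nov has 30 days: +30 → Dec 1, 1996 (236 left).
Dec has 31 days: +31 → Jan 1, 1997 (205 left).
Jan has 31 days: +31 → Feb 1, 1997 (174 left).
Feb has 28 days: +28 → Mar 1, 1997 (146 left).
Mar has 31 days: +31 → Apr 1, 1997 (115 left).
Apr has 30 days: +30 → May 1, 1997 (85 left).
May has 31 days: +31 → Jun 1, 1997 (54 left).
Jun has 30 days: +30 → Jul 1, 1997 (24 left).
+24 → Jul 25, 1997.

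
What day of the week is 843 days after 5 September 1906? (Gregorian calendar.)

Saturday

First find the weekday of Sep 5, 1906. Doomsday rule: the anchor day for the 1900s is Wednesday. For year 06: 6÷12 = 0 r 6, and 6÷4 = 1, so 0+6+1 = 7.
Wednesday + 7 ≡ Wednesday — that's 1906's doomsday.
In September the doomsday date is Sep 5.
Sep 5 is the doomsday itself: Wednesday.
843 mod 7 = 3, so 843 days after a Wednesday is Wednesday + 3 = Saturday.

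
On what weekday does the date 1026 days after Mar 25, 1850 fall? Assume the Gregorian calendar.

First find the weekday of Mar 25, 1850. Doomsday rule: the anchor day for the 1800s is Friday. For year 50: 50÷12 = 4 r 2, and 2÷4 = 0, so 4+2+0 = 6.
Friday + 6 ≡ Thursday — that's 1850's doomsday.
In March the doomsday date is Mar 14.
Mar 25 is 11 days after Mar 14; 11 mod 7 = 4, so Thursday + 4 = Monday.
1026 mod 7 = 4, so 1026 days after a Monday is Monday + 4 = Friday.

Friday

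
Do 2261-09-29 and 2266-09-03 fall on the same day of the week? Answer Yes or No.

No

From Sep 29, 2261 to Sep 3, 2266 is 1800 days.
1800 mod 7 = 1, so they are different weekdays.
(Sep 29, 2261 is a Sunday; Sep 3, 2266 is a Monday.)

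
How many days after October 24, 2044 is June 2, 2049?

1682

Oct 24, 2044 → Oct 24, 2045: 365 days.
Oct 24, 2045 → Oct 24, 2046: 365 days.
Oct 24, 2046 → Oct 24, 2047: 365 days.
Oct 24, 2047 → Oct 24, 2048: 366 days (Feb 29, 2048 is in that span).
Oct 24, 2048 → Nov 24, 2048: 31 days (October has 31).
Nov 24, 2048 → Dec 24, 2048: 30 days (November has 30).
Dec 24, 2048 → Jan 24, 2049: 31 days (December has 31).
Jan 24, 2049 → Feb 24, 2049: 31 days (January has 31).
Feb 24, 2049 → Mar 24, 2049: 28 days (February has 28).
Mar 24, 2049 → Apr 24, 2049: 31 days (March has 31).
Apr 24, 2049 → May 24, 2049: 30 days (April has 30).
May 24, 2049 → Jun 2, 2049: 9 days.
Total: 1682 days.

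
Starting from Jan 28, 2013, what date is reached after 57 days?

March 26, 2013

Jan has 31 days: +4 → Feb 1, 2013 (53 left).
Feb has 28 days: +28 → Mar 1, 2013 (25 left).
+25 → Mar 26, 2013.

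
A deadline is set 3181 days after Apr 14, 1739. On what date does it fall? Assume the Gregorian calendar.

December 29, 1747

+366 (one year; includes Feb 29, 1740) → Apr 14, 1740 (2815 left).
+365 (one year) → Apr 14, 1741 (2450 left).
+365 (one year) → Apr 14, 1742 (2085 left).
+365 (one year) → Apr 14, 1743 (1720 left).
+366 (one year; includes Feb 29, 1744) → Apr 14, 1744 (1354 left).
+365 (one year) → Apr 14, 1745 (989 left).
+365 (one year) → Apr 14, 1746 (624 left).
+365 (one year) → Apr 14, 1747 (259 left).
Apr has 30 days: +17 → May 1, 1747 (242 left).
May has 31 days: +31 → Jun 1, 1747 (211 left).
Jun has 30 days: +30 → Jul 1, 1747 (181 left).
Jul has 31 days: +31 → Aug 1, 1747 (150 left).
Aug has 31 days: +31 → Sep 1, 1747 (119 left).
Sep has 30 days: +30 → Oct 1, 1747 (89 left).
Oct has 31 days: +31 → Nov 1, 1747 (58 left).
Nov has 30 days: +30 → Dec 1, 1747 (28 left).
+28 → Dec 29, 1747.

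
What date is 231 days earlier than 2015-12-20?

May 3, 2015

−20 → Nov 30, 2015 (end of Nov, 30 days; 211 left).
−30 → Oct 31, 2015 (end of Oct, 31 days; 181 left).
−31 → Sep 30, 2015 (end of Sep, 30 days; 150 left).
−30 → Aug 31, 2015 (end of Aug, 31 days; 120 left).
−31 → Jul 31, 2015 (end of Jul, 31 days; 89 left).
−31 → Jun 30, 2015 (end of Jun, 30 days; 58 left).
−30 → May 31, 2015 (end of May, 31 days; 28 left).
−28 → May 3, 2015.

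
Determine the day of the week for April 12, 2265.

Wednesday

Doomsday rule: the anchor day for the 2200s is Friday. For year 65: 65÷12 = 5 r 5, and 5÷4 = 1, so 5+5+1 = 11.
Friday + 11 ≡ Tuesday — that's 2265's doomsday.
In April the doomsday date is Apr 4.
Apr 12 is 8 days after Apr 4; 8 mod 7 = 1, so Tuesday + 1 = Wednesday.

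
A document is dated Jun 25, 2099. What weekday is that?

Thursday

January 1, 2099 is a Thursday.
Jan 1, 2099 → Feb 1, 2099: 31 days (January has 31).
Feb 1, 2099 → Mar 1, 2099: 28 days (February has 28).
Mar 1, 2099 → Apr 1, 2099: 31 days (March has 31).
Apr 1, 2099 → May 1, 2099: 30 days (April has 30).
May 1, 2099 → Jun 1, 2099: 31 days (May has 31).
Jun 1, 2099 → Jun 25, 2099: 24 days.
Total: 175 days.
175 mod 7 = 0, so Thursday + 0 = Thursday.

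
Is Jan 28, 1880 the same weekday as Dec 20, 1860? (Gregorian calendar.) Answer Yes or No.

From Dec 20, 1860 to Jan 28, 1880 is 6978 days.
6978 mod 7 = 6, so they are different weekdays.
(Dec 20, 1860 is a Thursday; Jan 28, 1880 is a Wednesday.)

No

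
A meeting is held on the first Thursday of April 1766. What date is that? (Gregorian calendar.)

April 1, 1766 is a Tuesday.
The first Thursday is therefore April 3 (2 days later).

April 3, 1766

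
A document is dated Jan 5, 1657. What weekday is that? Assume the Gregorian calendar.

Friday

Doomsday rule: the anchor day for the 1600s is Tuesday. For year 57: 57÷12 = 4 r 9, and 9÷4 = 2, so 4+9+2 = 15.
Tuesday + 15 ≡ Wednesday — that's 1657's doomsday.
In January the doomsday date is Jan 3 (1657 is not a leap year).
Jan 5 is 2 days after Jan 3; 2 mod 7 = 2, so Wednesday + 2 = Friday.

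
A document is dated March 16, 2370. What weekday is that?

Monday

Doomsday rule: the anchor day for the 2300s is Wednesday. For year 70: 70÷12 = 5 r 10, and 10÷4 = 2, so 5+10+2 = 17.
Wednesday + 17 ≡ Saturday — that's 2370's doomsday.
In March the doomsday date is Mar 14.
Mar 16 is 2 days after Mar 14; 2 mod 7 = 2, so Saturday + 2 = Monday.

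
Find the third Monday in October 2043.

October 1, 2043 is a Thursday.
The first Monday is therefore October 5 (4 days later).
The third Monday is 5 + 2×7 = October 19.

October 19, 2043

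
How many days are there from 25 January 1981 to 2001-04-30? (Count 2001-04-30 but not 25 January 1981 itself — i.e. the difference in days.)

Jan 25, 1981 → Jan 25, 1982: 365 days.
Jan 25, 1982 → Jan 25, 1983: 365 days.
Jan 25, 1983 → Jan 25, 1984: 365 days.
Jan 25, 1984 → Jan 25, 1985: 366 days (Feb 29, 1984 is in that span).
Jan 25, 1985 → Jan 25, 1986: 365 days.
Jan 25, 1986 → Jan 25, 1987: 365 days.
Jan 25, 1987 → Jan 25, 1988: 365 days.
Jan 25, 1988 → Jan 25, 1989: 366 days (Feb 29, 1988 is in that span).
Jan 25, 1989 → Jan 25, 1990: 365 days.
Jan 25, 1990 → Jan 25, 1991: 365 days.
Jan 25, 1991 → Jan 25, 1992: 365 days.
Jan 25, 1992 → Jan 25, 1993: 366 days (Feb 29, 1992 is in that span).
Jan 25, 1993 → Jan 25, 1994: 365 days.
Jan 25, 1994 → Jan 25, 1995: 365 days.
Jan 25, 1995 → Jan 25, 1996: 365 days.
Jan 25, 1996 → Jan 25, 1997: 366 days (Feb 29, 1996 is in that span).
Jan 25, 1997 → Jan 25, 1998: 365 days.
Jan 25, 1998 → Jan 25, 1999: 365 days.
Jan 25, 1999 → Jan 25, 2000: 365 days.
Jan 25, 2000 → Jan 25, 2001: 366 days (Feb 29, 2000 is in that span).
Jan 25, 2001 → Feb 25, 2001: 31 days (January has 31).
Feb 25, 2001 → Mar 25, 2001: 28 days (February has 28).
Mar 25, 2001 → Apr 25, 2001: 31 days (March has 31).
Apr 25, 2001 → Apr 30, 2001: 5 days.
Total: 7400 days.

7400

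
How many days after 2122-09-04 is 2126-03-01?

Sep 4, 2122 → Sep 4, 2123: 365 days.
Sep 4, 2123 → Sep 4, 2124: 366 days (Feb 29, 2124 is in that span).
Sep 4, 2124 → Sep 4, 2125: 365 days.
Sep 4, 2125 → Oct 4, 2125: 30 days (September has 30).
Oct 4, 2125 → Nov 4, 2125: 31 days (October has 31).
Nov 4, 2125 → Dec 4, 2125: 30 days (November has 30).
Dec 4, 2125 → Jan 4, 2126: 31 days (December has 31).
Jan 4, 2126 → Feb 4, 2126: 31 days (January has 31).
Feb 4, 2126 → Mar 1, 2126: 25 days.
Total: 1274 days.

1274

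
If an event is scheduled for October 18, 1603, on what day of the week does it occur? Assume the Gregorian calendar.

Doomsday rule: the anchor day for the 1600s is Tuesday. For year 03: 3÷12 = 0 r 3, and 3÷4 = 0, so 0+3+0 = 3.
Tuesday + 3 ≡ Friday — that's 1603's doomsday.
In October the doomsday date is Oct 10.
Oct 18 is 8 days after Oct 10; 8 mod 7 = 1, so Friday + 1 = Saturday.

Saturday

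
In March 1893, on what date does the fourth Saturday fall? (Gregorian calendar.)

March 1, 1893 is a Wednesday.
The first Saturday is therefore March 4 (3 days later).
The fourth Saturday is 4 + 3×7 = March 25.

March 25, 1893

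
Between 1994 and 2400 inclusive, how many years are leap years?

Multiples of 4 in [1994,2400]: 102.
Of those, multiples of 100: 5 (not leap unless ÷400).
Multiples of 400: 2.
Leap years = 102 − 5 + 2 = 99.

99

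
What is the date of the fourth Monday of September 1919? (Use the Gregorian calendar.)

September 22, 1919

September 1, 1919 is a Monday.
The first Monday is therefore September 1 (same day).
The fourth Monday is 1 + 3×7 = September 22.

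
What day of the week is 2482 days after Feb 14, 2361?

First find the weekday of Feb 14, 2361. Doomsday rule: the anchor day for the 2300s is Wednesday. For year 61: 61÷12 = 5 r 1, and 1÷4 = 0, so 5+1+0 = 6.
Wednesday + 6 ≡ Tuesday — that's 2361's doomsday.
In February the doomsday date is Feb 28 (2361 is not a leap year).
Feb 14 is 14 days before Feb 28; 14 mod 7 = 0, so Tuesday − 0 = Tuesday.
2482 mod 7 = 4, so 2482 days after a Tuesday is Tuesday + 4 = Saturday.

Saturday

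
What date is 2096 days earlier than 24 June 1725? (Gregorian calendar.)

−365 (one year) → Jun 24, 1724 (1731 left).
−366 (one year; includes Feb 29, 1724) → Jun 24, 1723 (1365 left).
−365 (one year) → Jun 24, 1722 (1000 left).
−365 (one year) → Jun 24, 1721 (635 left).
−365 (one year) → Jun 24, 1720 (270 left).
−24 → May 31, 1720 (end of May, 31 days; 246 left).
−31 → Apr 30, 1720 (end of Apr, 30 days; 215 left).
−30 → Mar 31, 1720 (end of Mar, 31 days; 185 left).
−31 → Feb 29, 1720 (end of Feb, 29 days; 154 left).
−29 → Jan 31, 1720 (end of Jan, 31 days; 125 left).
−31 → Dec 31, 1719 (end of Dec, 31 days; 94 left).
−31 → Nov 30, 1719 (end of Nov, 30 days; 63 left).
−30 → Oct 31, 1719 (end of Oct, 31 days; 33 left).
−31 → Sep 30, 1719 (end of Sep, 30 days; 2 left).
−2 → Sep 28, 1719.

September 28, 1719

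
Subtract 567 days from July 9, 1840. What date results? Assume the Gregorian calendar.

−366 (one year; includes Feb 29, 1840) → Jul 9, 1839 (201 left).
−9 → Jun 30, 1839 (end of Jun, 30 days; 192 left).
−30 → May 31, 1839 (end of May, 31 days; 162 left).
−31 → Apr 30, 1839 (end of Apr, 30 days; 131 left).
−30 → Mar 31, 1839 (end of Mar, 31 days; 101 left).
−31 → Feb 28, 1839 (end of Feb, 28 days; 70 left).
−28 → Jan 31, 1839 (end of Jan, 31 days; 42 left).
−31 → Dec 31, 1838 (end of Dec, 31 days; 11 left).
−11 → Dec 20, 1838.

December 20, 1838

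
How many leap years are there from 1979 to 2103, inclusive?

30

Multiples of 4 in [1979,2103]: 31.
Of those, multiples of 100: 2 (not leap unless ÷400).
Multiples of 400: 1.
Leap years = 31 − 2 + 1 = 30.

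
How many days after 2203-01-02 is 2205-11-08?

Jan 2, 2203 → Jan 2, 2204: 365 days.
Jan 2, 2204 → Jan 2, 2205: 366 days (Feb 29, 2204 is in that span).
Jan 2, 2205 → Feb 2, 2205: 31 days (January has 31).
Feb 2, 2205 → Mar 2, 2205: 28 days (February has 28).
Mar 2, 2205 → Apr 2, 2205: 31 days (March has 31).
Apr 2, 2205 → May 2, 2205: 30 days (April has 30).
May 2, 2205 → Jun 2, 2205: 31 days (May has 31).
Jun 2, 2205 → Jul 2, 2205: 30 days (June has 30).
Jul 2, 2205 → Aug 2, 2205: 31 days (July has 31).
Aug 2, 2205 → Sep 2, 2205: 31 days (August has 31).
Sep 2, 2205 → Oct 2, 2205: 30 days (September has 30).
Oct 2, 2205 → Nov 2, 2205: 31 days (October has 31).
Nov 2, 2205 → Nov 8, 2205: 6 days.
Total: 1041 days.

1041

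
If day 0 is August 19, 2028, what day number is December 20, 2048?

7428

Aug 19, 2028 → Aug 19, 2029: 365 days.
Aug 19, 2029 → Aug 19, 2030: 365 days.
Aug 19, 2030 → Aug 19, 2031: 365 days.
Aug 19, 2031 → Aug 19, 2032: 366 days (Feb 29, 2032 is in that span).
Aug 19, 2032 → Aug 19, 2033: 365 days.
Aug 19, 2033 → Aug 19, 2034: 365 days.
Aug 19, 2034 → Aug 19, 2035: 365 days.
Aug 19, 2035 → Aug 19, 2036: 366 days (Feb 29, 2036 is in that span).
Aug 19, 2036 → Aug 19, 2037: 365 days.
Aug 19, 2037 → Aug 19, 2038: 365 days.
Aug 19, 2038 → Aug 19, 2039: 365 days.
Aug 19, 2039 → Aug 19, 2040: 366 days (Feb 29, 2040 is in that span).
Aug 19, 2040 → Aug 19, 2041: 365 days.
Aug 19, 2041 → Aug 19, 2042: 365 days.
Aug 19, 2042 → Aug 19, 2043: 365 days.
Aug 19, 2043 → Aug 19, 2044: 366 days (Feb 29, 2044 is in that span).
Aug 19, 2044 → Aug 19, 2045: 365 days.
Aug 19, 2045 → Aug 19, 2046: 365 days.
Aug 19, 2046 → Aug 19, 2047: 365 days.
Aug 19, 2047 → Aug 19, 2048: 366 days (Feb 29, 2048 is in that span).
Aug 19, 2048 → Sep 19, 2048: 31 days (August has 31).
Sep 19, 2048 → Oct 19, 2048: 30 days (September has 30).
Oct 19, 2048 → Nov 19, 2048: 31 days (October has 31).
Nov 19, 2048 → Dec 19, 2048: 30 days (November has 30).
Dec 19, 2048 → Dec 20, 2048: 1 days.
Total: 7428 days.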